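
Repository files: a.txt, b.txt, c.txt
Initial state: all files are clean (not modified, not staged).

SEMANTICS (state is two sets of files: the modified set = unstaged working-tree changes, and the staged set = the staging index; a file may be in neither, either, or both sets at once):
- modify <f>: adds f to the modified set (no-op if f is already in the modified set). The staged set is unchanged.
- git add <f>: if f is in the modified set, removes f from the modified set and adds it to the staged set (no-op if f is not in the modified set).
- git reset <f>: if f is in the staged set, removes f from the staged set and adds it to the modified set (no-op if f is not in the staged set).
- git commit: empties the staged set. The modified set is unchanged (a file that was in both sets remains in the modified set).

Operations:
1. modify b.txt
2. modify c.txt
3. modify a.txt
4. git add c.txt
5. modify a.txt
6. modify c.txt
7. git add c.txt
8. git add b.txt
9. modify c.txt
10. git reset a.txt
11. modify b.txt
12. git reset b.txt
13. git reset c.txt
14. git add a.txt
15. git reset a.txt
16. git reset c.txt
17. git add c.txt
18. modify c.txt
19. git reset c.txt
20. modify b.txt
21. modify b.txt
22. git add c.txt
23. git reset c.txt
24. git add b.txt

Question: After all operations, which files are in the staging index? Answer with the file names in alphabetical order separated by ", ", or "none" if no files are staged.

After op 1 (modify b.txt): modified={b.txt} staged={none}
After op 2 (modify c.txt): modified={b.txt, c.txt} staged={none}
After op 3 (modify a.txt): modified={a.txt, b.txt, c.txt} staged={none}
After op 4 (git add c.txt): modified={a.txt, b.txt} staged={c.txt}
After op 5 (modify a.txt): modified={a.txt, b.txt} staged={c.txt}
After op 6 (modify c.txt): modified={a.txt, b.txt, c.txt} staged={c.txt}
After op 7 (git add c.txt): modified={a.txt, b.txt} staged={c.txt}
After op 8 (git add b.txt): modified={a.txt} staged={b.txt, c.txt}
After op 9 (modify c.txt): modified={a.txt, c.txt} staged={b.txt, c.txt}
After op 10 (git reset a.txt): modified={a.txt, c.txt} staged={b.txt, c.txt}
After op 11 (modify b.txt): modified={a.txt, b.txt, c.txt} staged={b.txt, c.txt}
After op 12 (git reset b.txt): modified={a.txt, b.txt, c.txt} staged={c.txt}
After op 13 (git reset c.txt): modified={a.txt, b.txt, c.txt} staged={none}
After op 14 (git add a.txt): modified={b.txt, c.txt} staged={a.txt}
After op 15 (git reset a.txt): modified={a.txt, b.txt, c.txt} staged={none}
After op 16 (git reset c.txt): modified={a.txt, b.txt, c.txt} staged={none}
After op 17 (git add c.txt): modified={a.txt, b.txt} staged={c.txt}
After op 18 (modify c.txt): modified={a.txt, b.txt, c.txt} staged={c.txt}
After op 19 (git reset c.txt): modified={a.txt, b.txt, c.txt} staged={none}
After op 20 (modify b.txt): modified={a.txt, b.txt, c.txt} staged={none}
After op 21 (modify b.txt): modified={a.txt, b.txt, c.txt} staged={none}
After op 22 (git add c.txt): modified={a.txt, b.txt} staged={c.txt}
After op 23 (git reset c.txt): modified={a.txt, b.txt, c.txt} staged={none}
After op 24 (git add b.txt): modified={a.txt, c.txt} staged={b.txt}

Answer: b.txt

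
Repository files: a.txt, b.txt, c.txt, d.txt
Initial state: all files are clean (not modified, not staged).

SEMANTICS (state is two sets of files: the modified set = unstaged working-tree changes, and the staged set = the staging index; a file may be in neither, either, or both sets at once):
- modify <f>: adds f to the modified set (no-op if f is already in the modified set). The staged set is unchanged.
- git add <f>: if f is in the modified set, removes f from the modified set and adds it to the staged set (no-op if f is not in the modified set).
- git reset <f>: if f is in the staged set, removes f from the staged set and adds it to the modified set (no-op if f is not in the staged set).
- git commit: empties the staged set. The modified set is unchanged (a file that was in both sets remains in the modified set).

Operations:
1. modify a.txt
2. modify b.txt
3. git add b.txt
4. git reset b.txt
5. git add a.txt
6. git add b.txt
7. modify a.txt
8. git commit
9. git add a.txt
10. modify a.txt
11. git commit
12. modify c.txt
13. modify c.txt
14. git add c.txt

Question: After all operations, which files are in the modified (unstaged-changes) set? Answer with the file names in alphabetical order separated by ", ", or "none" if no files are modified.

After op 1 (modify a.txt): modified={a.txt} staged={none}
After op 2 (modify b.txt): modified={a.txt, b.txt} staged={none}
After op 3 (git add b.txt): modified={a.txt} staged={b.txt}
After op 4 (git reset b.txt): modified={a.txt, b.txt} staged={none}
After op 5 (git add a.txt): modified={b.txt} staged={a.txt}
After op 6 (git add b.txt): modified={none} staged={a.txt, b.txt}
After op 7 (modify a.txt): modified={a.txt} staged={a.txt, b.txt}
After op 8 (git commit): modified={a.txt} staged={none}
After op 9 (git add a.txt): modified={none} staged={a.txt}
After op 10 (modify a.txt): modified={a.txt} staged={a.txt}
After op 11 (git commit): modified={a.txt} staged={none}
After op 12 (modify c.txt): modified={a.txt, c.txt} staged={none}
After op 13 (modify c.txt): modified={a.txt, c.txt} staged={none}
After op 14 (git add c.txt): modified={a.txt} staged={c.txt}

Answer: a.txt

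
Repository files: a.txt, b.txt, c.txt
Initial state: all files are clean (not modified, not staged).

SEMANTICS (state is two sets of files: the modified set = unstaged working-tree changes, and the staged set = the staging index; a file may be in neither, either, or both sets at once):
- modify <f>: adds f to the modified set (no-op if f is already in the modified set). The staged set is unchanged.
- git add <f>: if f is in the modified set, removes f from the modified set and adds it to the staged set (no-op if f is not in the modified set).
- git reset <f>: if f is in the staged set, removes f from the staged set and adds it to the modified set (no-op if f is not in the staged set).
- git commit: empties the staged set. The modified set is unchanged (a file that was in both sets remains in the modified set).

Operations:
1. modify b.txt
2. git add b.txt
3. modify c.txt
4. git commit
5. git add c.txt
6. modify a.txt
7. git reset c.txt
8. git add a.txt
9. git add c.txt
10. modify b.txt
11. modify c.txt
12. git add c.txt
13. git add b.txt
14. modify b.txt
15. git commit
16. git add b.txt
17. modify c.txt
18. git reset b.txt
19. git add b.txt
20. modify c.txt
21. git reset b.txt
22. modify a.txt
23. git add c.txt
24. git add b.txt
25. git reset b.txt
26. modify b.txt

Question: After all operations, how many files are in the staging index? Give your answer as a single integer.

After op 1 (modify b.txt): modified={b.txt} staged={none}
After op 2 (git add b.txt): modified={none} staged={b.txt}
After op 3 (modify c.txt): modified={c.txt} staged={b.txt}
After op 4 (git commit): modified={c.txt} staged={none}
After op 5 (git add c.txt): modified={none} staged={c.txt}
After op 6 (modify a.txt): modified={a.txt} staged={c.txt}
After op 7 (git reset c.txt): modified={a.txt, c.txt} staged={none}
After op 8 (git add a.txt): modified={c.txt} staged={a.txt}
After op 9 (git add c.txt): modified={none} staged={a.txt, c.txt}
After op 10 (modify b.txt): modified={b.txt} staged={a.txt, c.txt}
After op 11 (modify c.txt): modified={b.txt, c.txt} staged={a.txt, c.txt}
After op 12 (git add c.txt): modified={b.txt} staged={a.txt, c.txt}
After op 13 (git add b.txt): modified={none} staged={a.txt, b.txt, c.txt}
After op 14 (modify b.txt): modified={b.txt} staged={a.txt, b.txt, c.txt}
After op 15 (git commit): modified={b.txt} staged={none}
After op 16 (git add b.txt): modified={none} staged={b.txt}
After op 17 (modify c.txt): modified={c.txt} staged={b.txt}
After op 18 (git reset b.txt): modified={b.txt, c.txt} staged={none}
After op 19 (git add b.txt): modified={c.txt} staged={b.txt}
After op 20 (modify c.txt): modified={c.txt} staged={b.txt}
After op 21 (git reset b.txt): modified={b.txt, c.txt} staged={none}
After op 22 (modify a.txt): modified={a.txt, b.txt, c.txt} staged={none}
After op 23 (git add c.txt): modified={a.txt, b.txt} staged={c.txt}
After op 24 (git add b.txt): modified={a.txt} staged={b.txt, c.txt}
After op 25 (git reset b.txt): modified={a.txt, b.txt} staged={c.txt}
After op 26 (modify b.txt): modified={a.txt, b.txt} staged={c.txt}
Final staged set: {c.txt} -> count=1

Answer: 1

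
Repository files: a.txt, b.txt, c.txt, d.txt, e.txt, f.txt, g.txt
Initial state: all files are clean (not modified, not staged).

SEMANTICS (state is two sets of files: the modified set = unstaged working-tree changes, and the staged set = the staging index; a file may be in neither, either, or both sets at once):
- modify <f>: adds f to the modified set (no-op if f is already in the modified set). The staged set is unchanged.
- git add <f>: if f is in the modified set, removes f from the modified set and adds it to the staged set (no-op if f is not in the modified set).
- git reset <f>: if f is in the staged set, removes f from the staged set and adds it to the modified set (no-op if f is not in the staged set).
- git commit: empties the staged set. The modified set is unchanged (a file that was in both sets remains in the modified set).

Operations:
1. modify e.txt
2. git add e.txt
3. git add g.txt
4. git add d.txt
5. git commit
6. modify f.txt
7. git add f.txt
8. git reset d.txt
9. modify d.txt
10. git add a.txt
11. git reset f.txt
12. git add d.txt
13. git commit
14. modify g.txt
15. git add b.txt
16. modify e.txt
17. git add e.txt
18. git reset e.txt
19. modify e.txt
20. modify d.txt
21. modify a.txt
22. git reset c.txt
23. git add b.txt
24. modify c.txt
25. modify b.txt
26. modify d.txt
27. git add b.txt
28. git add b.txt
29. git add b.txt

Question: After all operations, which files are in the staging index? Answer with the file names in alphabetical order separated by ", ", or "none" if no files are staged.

After op 1 (modify e.txt): modified={e.txt} staged={none}
After op 2 (git add e.txt): modified={none} staged={e.txt}
After op 3 (git add g.txt): modified={none} staged={e.txt}
After op 4 (git add d.txt): modified={none} staged={e.txt}
After op 5 (git commit): modified={none} staged={none}
After op 6 (modify f.txt): modified={f.txt} staged={none}
After op 7 (git add f.txt): modified={none} staged={f.txt}
After op 8 (git reset d.txt): modified={none} staged={f.txt}
After op 9 (modify d.txt): modified={d.txt} staged={f.txt}
After op 10 (git add a.txt): modified={d.txt} staged={f.txt}
After op 11 (git reset f.txt): modified={d.txt, f.txt} staged={none}
After op 12 (git add d.txt): modified={f.txt} staged={d.txt}
After op 13 (git commit): modified={f.txt} staged={none}
After op 14 (modify g.txt): modified={f.txt, g.txt} staged={none}
After op 15 (git add b.txt): modified={f.txt, g.txt} staged={none}
After op 16 (modify e.txt): modified={e.txt, f.txt, g.txt} staged={none}
After op 17 (git add e.txt): modified={f.txt, g.txt} staged={e.txt}
After op 18 (git reset e.txt): modified={e.txt, f.txt, g.txt} staged={none}
After op 19 (modify e.txt): modified={e.txt, f.txt, g.txt} staged={none}
After op 20 (modify d.txt): modified={d.txt, e.txt, f.txt, g.txt} staged={none}
After op 21 (modify a.txt): modified={a.txt, d.txt, e.txt, f.txt, g.txt} staged={none}
After op 22 (git reset c.txt): modified={a.txt, d.txt, e.txt, f.txt, g.txt} staged={none}
After op 23 (git add b.txt): modified={a.txt, d.txt, e.txt, f.txt, g.txt} staged={none}
After op 24 (modify c.txt): modified={a.txt, c.txt, d.txt, e.txt, f.txt, g.txt} staged={none}
After op 25 (modify b.txt): modified={a.txt, b.txt, c.txt, d.txt, e.txt, f.txt, g.txt} staged={none}
After op 26 (modify d.txt): modified={a.txt, b.txt, c.txt, d.txt, e.txt, f.txt, g.txt} staged={none}
After op 27 (git add b.txt): modified={a.txt, c.txt, d.txt, e.txt, f.txt, g.txt} staged={b.txt}
After op 28 (git add b.txt): modified={a.txt, c.txt, d.txt, e.txt, f.txt, g.txt} staged={b.txt}
After op 29 (git add b.txt): modified={a.txt, c.txt, d.txt, e.txt, f.txt, g.txt} staged={b.txt}

Answer: b.txt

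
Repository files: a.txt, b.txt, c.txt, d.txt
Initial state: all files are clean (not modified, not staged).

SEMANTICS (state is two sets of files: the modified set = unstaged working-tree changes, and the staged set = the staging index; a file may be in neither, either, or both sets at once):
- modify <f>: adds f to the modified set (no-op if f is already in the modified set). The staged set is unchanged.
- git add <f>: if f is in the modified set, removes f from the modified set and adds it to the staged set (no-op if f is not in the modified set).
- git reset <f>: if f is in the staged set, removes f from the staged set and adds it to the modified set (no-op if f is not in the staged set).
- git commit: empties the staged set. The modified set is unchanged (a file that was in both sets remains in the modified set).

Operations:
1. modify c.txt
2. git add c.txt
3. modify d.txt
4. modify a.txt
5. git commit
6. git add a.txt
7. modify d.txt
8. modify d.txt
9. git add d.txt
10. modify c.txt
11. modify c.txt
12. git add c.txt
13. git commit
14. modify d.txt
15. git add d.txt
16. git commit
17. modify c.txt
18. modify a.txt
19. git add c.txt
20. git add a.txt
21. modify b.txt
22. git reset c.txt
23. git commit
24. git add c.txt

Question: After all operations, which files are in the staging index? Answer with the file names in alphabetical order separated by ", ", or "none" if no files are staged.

After op 1 (modify c.txt): modified={c.txt} staged={none}
After op 2 (git add c.txt): modified={none} staged={c.txt}
After op 3 (modify d.txt): modified={d.txt} staged={c.txt}
After op 4 (modify a.txt): modified={a.txt, d.txt} staged={c.txt}
After op 5 (git commit): modified={a.txt, d.txt} staged={none}
After op 6 (git add a.txt): modified={d.txt} staged={a.txt}
After op 7 (modify d.txt): modified={d.txt} staged={a.txt}
After op 8 (modify d.txt): modified={d.txt} staged={a.txt}
After op 9 (git add d.txt): modified={none} staged={a.txt, d.txt}
After op 10 (modify c.txt): modified={c.txt} staged={a.txt, d.txt}
After op 11 (modify c.txt): modified={c.txt} staged={a.txt, d.txt}
After op 12 (git add c.txt): modified={none} staged={a.txt, c.txt, d.txt}
After op 13 (git commit): modified={none} staged={none}
After op 14 (modify d.txt): modified={d.txt} staged={none}
After op 15 (git add d.txt): modified={none} staged={d.txt}
After op 16 (git commit): modified={none} staged={none}
After op 17 (modify c.txt): modified={c.txt} staged={none}
After op 18 (modify a.txt): modified={a.txt, c.txt} staged={none}
After op 19 (git add c.txt): modified={a.txt} staged={c.txt}
After op 20 (git add a.txt): modified={none} staged={a.txt, c.txt}
After op 21 (modify b.txt): modified={b.txt} staged={a.txt, c.txt}
After op 22 (git reset c.txt): modified={b.txt, c.txt} staged={a.txt}
After op 23 (git commit): modified={b.txt, c.txt} staged={none}
After op 24 (git add c.txt): modified={b.txt} staged={c.txt}

Answer: c.txt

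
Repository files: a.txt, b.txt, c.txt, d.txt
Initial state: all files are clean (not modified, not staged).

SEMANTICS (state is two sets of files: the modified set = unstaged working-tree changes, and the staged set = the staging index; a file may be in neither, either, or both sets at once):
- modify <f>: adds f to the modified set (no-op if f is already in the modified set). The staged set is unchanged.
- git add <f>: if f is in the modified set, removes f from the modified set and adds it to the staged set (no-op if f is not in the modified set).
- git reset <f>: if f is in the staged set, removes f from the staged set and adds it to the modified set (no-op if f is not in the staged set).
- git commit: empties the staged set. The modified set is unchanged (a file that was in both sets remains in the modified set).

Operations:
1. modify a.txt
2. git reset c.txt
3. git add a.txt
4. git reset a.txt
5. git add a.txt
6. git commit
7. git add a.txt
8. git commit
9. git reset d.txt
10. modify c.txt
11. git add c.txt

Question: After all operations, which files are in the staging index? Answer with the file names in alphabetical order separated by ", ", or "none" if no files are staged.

Answer: c.txt

Derivation:
After op 1 (modify a.txt): modified={a.txt} staged={none}
After op 2 (git reset c.txt): modified={a.txt} staged={none}
After op 3 (git add a.txt): modified={none} staged={a.txt}
After op 4 (git reset a.txt): modified={a.txt} staged={none}
After op 5 (git add a.txt): modified={none} staged={a.txt}
After op 6 (git commit): modified={none} staged={none}
After op 7 (git add a.txt): modified={none} staged={none}
After op 8 (git commit): modified={none} staged={none}
After op 9 (git reset d.txt): modified={none} staged={none}
After op 10 (modify c.txt): modified={c.txt} staged={none}
After op 11 (git add c.txt): modified={none} staged={c.txt}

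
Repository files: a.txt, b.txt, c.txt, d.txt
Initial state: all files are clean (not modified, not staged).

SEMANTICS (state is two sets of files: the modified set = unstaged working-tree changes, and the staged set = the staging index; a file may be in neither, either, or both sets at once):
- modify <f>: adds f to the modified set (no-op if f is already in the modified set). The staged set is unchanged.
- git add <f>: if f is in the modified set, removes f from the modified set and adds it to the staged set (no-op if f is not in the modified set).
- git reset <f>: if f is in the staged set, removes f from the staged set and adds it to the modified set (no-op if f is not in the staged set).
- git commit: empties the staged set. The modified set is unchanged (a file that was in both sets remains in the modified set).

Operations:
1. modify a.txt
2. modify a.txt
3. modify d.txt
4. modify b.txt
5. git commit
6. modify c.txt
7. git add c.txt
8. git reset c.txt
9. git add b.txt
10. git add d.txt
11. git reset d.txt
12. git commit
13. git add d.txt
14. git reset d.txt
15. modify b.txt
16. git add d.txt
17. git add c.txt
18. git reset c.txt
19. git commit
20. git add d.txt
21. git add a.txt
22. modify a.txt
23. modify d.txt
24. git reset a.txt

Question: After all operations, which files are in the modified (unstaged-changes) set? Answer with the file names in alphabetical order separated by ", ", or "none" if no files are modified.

Answer: a.txt, b.txt, c.txt, d.txt

Derivation:
After op 1 (modify a.txt): modified={a.txt} staged={none}
After op 2 (modify a.txt): modified={a.txt} staged={none}
After op 3 (modify d.txt): modified={a.txt, d.txt} staged={none}
After op 4 (modify b.txt): modified={a.txt, b.txt, d.txt} staged={none}
After op 5 (git commit): modified={a.txt, b.txt, d.txt} staged={none}
After op 6 (modify c.txt): modified={a.txt, b.txt, c.txt, d.txt} staged={none}
After op 7 (git add c.txt): modified={a.txt, b.txt, d.txt} staged={c.txt}
After op 8 (git reset c.txt): modified={a.txt, b.txt, c.txt, d.txt} staged={none}
After op 9 (git add b.txt): modified={a.txt, c.txt, d.txt} staged={b.txt}
After op 10 (git add d.txt): modified={a.txt, c.txt} staged={b.txt, d.txt}
After op 11 (git reset d.txt): modified={a.txt, c.txt, d.txt} staged={b.txt}
After op 12 (git commit): modified={a.txt, c.txt, d.txt} staged={none}
After op 13 (git add d.txt): modified={a.txt, c.txt} staged={d.txt}
After op 14 (git reset d.txt): modified={a.txt, c.txt, d.txt} staged={none}
After op 15 (modify b.txt): modified={a.txt, b.txt, c.txt, d.txt} staged={none}
After op 16 (git add d.txt): modified={a.txt, b.txt, c.txt} staged={d.txt}
After op 17 (git add c.txt): modified={a.txt, b.txt} staged={c.txt, d.txt}
After op 18 (git reset c.txt): modified={a.txt, b.txt, c.txt} staged={d.txt}
After op 19 (git commit): modified={a.txt, b.txt, c.txt} staged={none}
After op 20 (git add d.txt): modified={a.txt, b.txt, c.txt} staged={none}
After op 21 (git add a.txt): modified={b.txt, c.txt} staged={a.txt}
After op 22 (modify a.txt): modified={a.txt, b.txt, c.txt} staged={a.txt}
After op 23 (modify d.txt): modified={a.txt, b.txt, c.txt, d.txt} staged={a.txt}
After op 24 (git reset a.txt): modified={a.txt, b.txt, c.txt, d.txt} staged={none}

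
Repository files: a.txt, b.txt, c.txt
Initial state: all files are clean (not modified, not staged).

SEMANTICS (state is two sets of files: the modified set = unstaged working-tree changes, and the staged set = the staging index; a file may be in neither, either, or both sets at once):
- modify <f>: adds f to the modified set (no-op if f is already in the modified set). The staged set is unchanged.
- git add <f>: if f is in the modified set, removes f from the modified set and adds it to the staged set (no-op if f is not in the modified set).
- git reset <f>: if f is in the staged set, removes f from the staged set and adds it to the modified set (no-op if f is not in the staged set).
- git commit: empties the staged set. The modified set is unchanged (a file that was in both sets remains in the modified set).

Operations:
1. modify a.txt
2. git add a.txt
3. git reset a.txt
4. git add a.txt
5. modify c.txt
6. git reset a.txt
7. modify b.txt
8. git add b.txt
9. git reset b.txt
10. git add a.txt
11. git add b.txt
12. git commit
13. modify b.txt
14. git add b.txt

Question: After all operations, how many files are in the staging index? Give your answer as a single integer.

Answer: 1

Derivation:
After op 1 (modify a.txt): modified={a.txt} staged={none}
After op 2 (git add a.txt): modified={none} staged={a.txt}
After op 3 (git reset a.txt): modified={a.txt} staged={none}
After op 4 (git add a.txt): modified={none} staged={a.txt}
After op 5 (modify c.txt): modified={c.txt} staged={a.txt}
After op 6 (git reset a.txt): modified={a.txt, c.txt} staged={none}
After op 7 (modify b.txt): modified={a.txt, b.txt, c.txt} staged={none}
After op 8 (git add b.txt): modified={a.txt, c.txt} staged={b.txt}
After op 9 (git reset b.txt): modified={a.txt, b.txt, c.txt} staged={none}
After op 10 (git add a.txt): modified={b.txt, c.txt} staged={a.txt}
After op 11 (git add b.txt): modified={c.txt} staged={a.txt, b.txt}
After op 12 (git commit): modified={c.txt} staged={none}
After op 13 (modify b.txt): modified={b.txt, c.txt} staged={none}
After op 14 (git add b.txt): modified={c.txt} staged={b.txt}
Final staged set: {b.txt} -> count=1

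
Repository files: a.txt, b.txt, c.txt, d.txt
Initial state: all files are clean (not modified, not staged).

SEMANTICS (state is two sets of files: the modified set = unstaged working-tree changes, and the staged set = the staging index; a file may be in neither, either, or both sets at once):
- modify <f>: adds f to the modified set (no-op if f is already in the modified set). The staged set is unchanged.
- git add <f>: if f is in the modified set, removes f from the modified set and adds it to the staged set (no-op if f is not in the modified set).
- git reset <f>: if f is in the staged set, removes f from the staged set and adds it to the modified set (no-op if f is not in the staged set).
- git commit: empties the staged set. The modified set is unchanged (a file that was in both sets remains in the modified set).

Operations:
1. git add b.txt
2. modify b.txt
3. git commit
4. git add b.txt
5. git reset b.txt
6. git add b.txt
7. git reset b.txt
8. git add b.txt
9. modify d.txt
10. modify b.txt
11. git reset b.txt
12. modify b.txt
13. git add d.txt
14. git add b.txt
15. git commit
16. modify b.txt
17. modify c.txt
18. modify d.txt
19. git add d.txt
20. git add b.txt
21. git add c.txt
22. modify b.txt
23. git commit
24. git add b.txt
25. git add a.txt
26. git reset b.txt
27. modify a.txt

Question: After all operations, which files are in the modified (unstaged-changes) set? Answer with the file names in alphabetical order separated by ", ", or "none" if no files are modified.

Answer: a.txt, b.txt

Derivation:
After op 1 (git add b.txt): modified={none} staged={none}
After op 2 (modify b.txt): modified={b.txt} staged={none}
After op 3 (git commit): modified={b.txt} staged={none}
After op 4 (git add b.txt): modified={none} staged={b.txt}
After op 5 (git reset b.txt): modified={b.txt} staged={none}
After op 6 (git add b.txt): modified={none} staged={b.txt}
After op 7 (git reset b.txt): modified={b.txt} staged={none}
After op 8 (git add b.txt): modified={none} staged={b.txt}
After op 9 (modify d.txt): modified={d.txt} staged={b.txt}
After op 10 (modify b.txt): modified={b.txt, d.txt} staged={b.txt}
After op 11 (git reset b.txt): modified={b.txt, d.txt} staged={none}
After op 12 (modify b.txt): modified={b.txt, d.txt} staged={none}
After op 13 (git add d.txt): modified={b.txt} staged={d.txt}
After op 14 (git add b.txt): modified={none} staged={b.txt, d.txt}
After op 15 (git commit): modified={none} staged={none}
After op 16 (modify b.txt): modified={b.txt} staged={none}
After op 17 (modify c.txt): modified={b.txt, c.txt} staged={none}
After op 18 (modify d.txt): modified={b.txt, c.txt, d.txt} staged={none}
After op 19 (git add d.txt): modified={b.txt, c.txt} staged={d.txt}
After op 20 (git add b.txt): modified={c.txt} staged={b.txt, d.txt}
After op 21 (git add c.txt): modified={none} staged={b.txt, c.txt, d.txt}
After op 22 (modify b.txt): modified={b.txt} staged={b.txt, c.txt, d.txt}
After op 23 (git commit): modified={b.txt} staged={none}
After op 24 (git add b.txt): modified={none} staged={b.txt}
After op 25 (git add a.txt): modified={none} staged={b.txt}
After op 26 (git reset b.txt): modified={b.txt} staged={none}
After op 27 (modify a.txt): modified={a.txt, b.txt} staged={none}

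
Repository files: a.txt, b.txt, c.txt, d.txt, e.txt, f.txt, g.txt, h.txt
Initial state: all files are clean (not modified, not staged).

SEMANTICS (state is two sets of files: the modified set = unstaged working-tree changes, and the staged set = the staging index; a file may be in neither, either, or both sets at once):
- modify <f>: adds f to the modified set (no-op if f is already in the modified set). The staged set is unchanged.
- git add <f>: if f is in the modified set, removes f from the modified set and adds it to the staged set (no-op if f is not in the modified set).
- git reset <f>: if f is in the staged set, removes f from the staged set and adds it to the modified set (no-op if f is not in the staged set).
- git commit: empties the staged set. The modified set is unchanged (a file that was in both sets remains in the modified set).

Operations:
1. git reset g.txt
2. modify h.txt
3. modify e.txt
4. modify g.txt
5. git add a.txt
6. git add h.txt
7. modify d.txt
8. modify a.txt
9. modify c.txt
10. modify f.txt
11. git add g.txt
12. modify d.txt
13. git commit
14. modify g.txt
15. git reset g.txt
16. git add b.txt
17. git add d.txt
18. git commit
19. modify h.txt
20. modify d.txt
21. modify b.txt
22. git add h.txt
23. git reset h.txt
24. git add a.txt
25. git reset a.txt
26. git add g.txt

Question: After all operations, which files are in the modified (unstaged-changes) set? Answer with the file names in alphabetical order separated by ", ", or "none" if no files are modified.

After op 1 (git reset g.txt): modified={none} staged={none}
After op 2 (modify h.txt): modified={h.txt} staged={none}
After op 3 (modify e.txt): modified={e.txt, h.txt} staged={none}
After op 4 (modify g.txt): modified={e.txt, g.txt, h.txt} staged={none}
After op 5 (git add a.txt): modified={e.txt, g.txt, h.txt} staged={none}
After op 6 (git add h.txt): modified={e.txt, g.txt} staged={h.txt}
After op 7 (modify d.txt): modified={d.txt, e.txt, g.txt} staged={h.txt}
After op 8 (modify a.txt): modified={a.txt, d.txt, e.txt, g.txt} staged={h.txt}
After op 9 (modify c.txt): modified={a.txt, c.txt, d.txt, e.txt, g.txt} staged={h.txt}
After op 10 (modify f.txt): modified={a.txt, c.txt, d.txt, e.txt, f.txt, g.txt} staged={h.txt}
After op 11 (git add g.txt): modified={a.txt, c.txt, d.txt, e.txt, f.txt} staged={g.txt, h.txt}
After op 12 (modify d.txt): modified={a.txt, c.txt, d.txt, e.txt, f.txt} staged={g.txt, h.txt}
After op 13 (git commit): modified={a.txt, c.txt, d.txt, e.txt, f.txt} staged={none}
After op 14 (modify g.txt): modified={a.txt, c.txt, d.txt, e.txt, f.txt, g.txt} staged={none}
After op 15 (git reset g.txt): modified={a.txt, c.txt, d.txt, e.txt, f.txt, g.txt} staged={none}
After op 16 (git add b.txt): modified={a.txt, c.txt, d.txt, e.txt, f.txt, g.txt} staged={none}
After op 17 (git add d.txt): modified={a.txt, c.txt, e.txt, f.txt, g.txt} staged={d.txt}
After op 18 (git commit): modified={a.txt, c.txt, e.txt, f.txt, g.txt} staged={none}
After op 19 (modify h.txt): modified={a.txt, c.txt, e.txt, f.txt, g.txt, h.txt} staged={none}
After op 20 (modify d.txt): modified={a.txt, c.txt, d.txt, e.txt, f.txt, g.txt, h.txt} staged={none}
After op 21 (modify b.txt): modified={a.txt, b.txt, c.txt, d.txt, e.txt, f.txt, g.txt, h.txt} staged={none}
After op 22 (git add h.txt): modified={a.txt, b.txt, c.txt, d.txt, e.txt, f.txt, g.txt} staged={h.txt}
After op 23 (git reset h.txt): modified={a.txt, b.txt, c.txt, d.txt, e.txt, f.txt, g.txt, h.txt} staged={none}
After op 24 (git add a.txt): modified={b.txt, c.txt, d.txt, e.txt, f.txt, g.txt, h.txt} staged={a.txt}
After op 25 (git reset a.txt): modified={a.txt, b.txt, c.txt, d.txt, e.txt, f.txt, g.txt, h.txt} staged={none}
After op 26 (git add g.txt): modified={a.txt, b.txt, c.txt, d.txt, e.txt, f.txt, h.txt} staged={g.txt}

Answer: a.txt, b.txt, c.txt, d.txt, e.txt, f.txt, h.txt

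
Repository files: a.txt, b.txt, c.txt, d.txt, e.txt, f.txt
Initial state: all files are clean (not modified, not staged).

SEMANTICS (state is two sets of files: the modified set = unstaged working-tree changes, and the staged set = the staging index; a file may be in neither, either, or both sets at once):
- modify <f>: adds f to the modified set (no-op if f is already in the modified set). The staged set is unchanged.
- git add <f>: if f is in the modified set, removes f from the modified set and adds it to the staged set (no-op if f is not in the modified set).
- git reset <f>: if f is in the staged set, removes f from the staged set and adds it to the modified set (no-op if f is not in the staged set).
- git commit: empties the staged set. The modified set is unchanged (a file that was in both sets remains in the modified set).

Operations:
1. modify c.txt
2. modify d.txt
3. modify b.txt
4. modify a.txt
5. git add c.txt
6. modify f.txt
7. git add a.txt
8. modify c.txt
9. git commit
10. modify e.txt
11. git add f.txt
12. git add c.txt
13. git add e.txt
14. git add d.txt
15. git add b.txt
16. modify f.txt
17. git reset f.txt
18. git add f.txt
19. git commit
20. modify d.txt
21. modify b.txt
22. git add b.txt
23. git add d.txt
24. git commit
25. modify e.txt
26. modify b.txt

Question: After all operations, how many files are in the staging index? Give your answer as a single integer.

After op 1 (modify c.txt): modified={c.txt} staged={none}
After op 2 (modify d.txt): modified={c.txt, d.txt} staged={none}
After op 3 (modify b.txt): modified={b.txt, c.txt, d.txt} staged={none}
After op 4 (modify a.txt): modified={a.txt, b.txt, c.txt, d.txt} staged={none}
After op 5 (git add c.txt): modified={a.txt, b.txt, d.txt} staged={c.txt}
After op 6 (modify f.txt): modified={a.txt, b.txt, d.txt, f.txt} staged={c.txt}
After op 7 (git add a.txt): modified={b.txt, d.txt, f.txt} staged={a.txt, c.txt}
After op 8 (modify c.txt): modified={b.txt, c.txt, d.txt, f.txt} staged={a.txt, c.txt}
After op 9 (git commit): modified={b.txt, c.txt, d.txt, f.txt} staged={none}
After op 10 (modify e.txt): modified={b.txt, c.txt, d.txt, e.txt, f.txt} staged={none}
After op 11 (git add f.txt): modified={b.txt, c.txt, d.txt, e.txt} staged={f.txt}
After op 12 (git add c.txt): modified={b.txt, d.txt, e.txt} staged={c.txt, f.txt}
After op 13 (git add e.txt): modified={b.txt, d.txt} staged={c.txt, e.txt, f.txt}
After op 14 (git add d.txt): modified={b.txt} staged={c.txt, d.txt, e.txt, f.txt}
After op 15 (git add b.txt): modified={none} staged={b.txt, c.txt, d.txt, e.txt, f.txt}
After op 16 (modify f.txt): modified={f.txt} staged={b.txt, c.txt, d.txt, e.txt, f.txt}
After op 17 (git reset f.txt): modified={f.txt} staged={b.txt, c.txt, d.txt, e.txt}
After op 18 (git add f.txt): modified={none} staged={b.txt, c.txt, d.txt, e.txt, f.txt}
After op 19 (git commit): modified={none} staged={none}
After op 20 (modify d.txt): modified={d.txt} staged={none}
After op 21 (modify b.txt): modified={b.txt, d.txt} staged={none}
After op 22 (git add b.txt): modified={d.txt} staged={b.txt}
After op 23 (git add d.txt): modified={none} staged={b.txt, d.txt}
After op 24 (git commit): modified={none} staged={none}
After op 25 (modify e.txt): modified={e.txt} staged={none}
After op 26 (modify b.txt): modified={b.txt, e.txt} staged={none}
Final staged set: {none} -> count=0

Answer: 0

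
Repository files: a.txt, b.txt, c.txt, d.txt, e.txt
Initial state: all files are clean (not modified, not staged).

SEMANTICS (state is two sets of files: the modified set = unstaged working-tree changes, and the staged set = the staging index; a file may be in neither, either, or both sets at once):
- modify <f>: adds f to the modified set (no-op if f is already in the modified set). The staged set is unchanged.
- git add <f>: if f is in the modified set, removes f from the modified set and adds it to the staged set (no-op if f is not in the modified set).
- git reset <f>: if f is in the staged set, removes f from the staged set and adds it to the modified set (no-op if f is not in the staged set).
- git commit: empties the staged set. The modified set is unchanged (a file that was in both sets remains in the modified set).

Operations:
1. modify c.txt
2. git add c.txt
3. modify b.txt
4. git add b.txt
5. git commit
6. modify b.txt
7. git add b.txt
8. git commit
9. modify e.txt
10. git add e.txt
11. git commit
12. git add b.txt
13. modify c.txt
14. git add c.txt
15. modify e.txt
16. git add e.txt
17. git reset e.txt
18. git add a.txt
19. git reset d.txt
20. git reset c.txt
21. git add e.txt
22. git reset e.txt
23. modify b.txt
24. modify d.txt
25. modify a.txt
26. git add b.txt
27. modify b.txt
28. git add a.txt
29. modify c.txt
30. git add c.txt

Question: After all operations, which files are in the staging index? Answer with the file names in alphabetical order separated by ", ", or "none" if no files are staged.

Answer: a.txt, b.txt, c.txt

Derivation:
After op 1 (modify c.txt): modified={c.txt} staged={none}
After op 2 (git add c.txt): modified={none} staged={c.txt}
After op 3 (modify b.txt): modified={b.txt} staged={c.txt}
After op 4 (git add b.txt): modified={none} staged={b.txt, c.txt}
After op 5 (git commit): modified={none} staged={none}
After op 6 (modify b.txt): modified={b.txt} staged={none}
After op 7 (git add b.txt): modified={none} staged={b.txt}
After op 8 (git commit): modified={none} staged={none}
After op 9 (modify e.txt): modified={e.txt} staged={none}
After op 10 (git add e.txt): modified={none} staged={e.txt}
After op 11 (git commit): modified={none} staged={none}
After op 12 (git add b.txt): modified={none} staged={none}
After op 13 (modify c.txt): modified={c.txt} staged={none}
After op 14 (git add c.txt): modified={none} staged={c.txt}
After op 15 (modify e.txt): modified={e.txt} staged={c.txt}
After op 16 (git add e.txt): modified={none} staged={c.txt, e.txt}
After op 17 (git reset e.txt): modified={e.txt} staged={c.txt}
After op 18 (git add a.txt): modified={e.txt} staged={c.txt}
After op 19 (git reset d.txt): modified={e.txt} staged={c.txt}
After op 20 (git reset c.txt): modified={c.txt, e.txt} staged={none}
After op 21 (git add e.txt): modified={c.txt} staged={e.txt}
After op 22 (git reset e.txt): modified={c.txt, e.txt} staged={none}
After op 23 (modify b.txt): modified={b.txt, c.txt, e.txt} staged={none}
After op 24 (modify d.txt): modified={b.txt, c.txt, d.txt, e.txt} staged={none}
After op 25 (modify a.txt): modified={a.txt, b.txt, c.txt, d.txt, e.txt} staged={none}
After op 26 (git add b.txt): modified={a.txt, c.txt, d.txt, e.txt} staged={b.txt}
After op 27 (modify b.txt): modified={a.txt, b.txt, c.txt, d.txt, e.txt} staged={b.txt}
After op 28 (git add a.txt): modified={b.txt, c.txt, d.txt, e.txt} staged={a.txt, b.txt}
After op 29 (modify c.txt): modified={b.txt, c.txt, d.txt, e.txt} staged={a.txt, b.txt}
After op 30 (git add c.txt): modified={b.txt, d.txt, e.txt} staged={a.txt, b.txt, c.txt}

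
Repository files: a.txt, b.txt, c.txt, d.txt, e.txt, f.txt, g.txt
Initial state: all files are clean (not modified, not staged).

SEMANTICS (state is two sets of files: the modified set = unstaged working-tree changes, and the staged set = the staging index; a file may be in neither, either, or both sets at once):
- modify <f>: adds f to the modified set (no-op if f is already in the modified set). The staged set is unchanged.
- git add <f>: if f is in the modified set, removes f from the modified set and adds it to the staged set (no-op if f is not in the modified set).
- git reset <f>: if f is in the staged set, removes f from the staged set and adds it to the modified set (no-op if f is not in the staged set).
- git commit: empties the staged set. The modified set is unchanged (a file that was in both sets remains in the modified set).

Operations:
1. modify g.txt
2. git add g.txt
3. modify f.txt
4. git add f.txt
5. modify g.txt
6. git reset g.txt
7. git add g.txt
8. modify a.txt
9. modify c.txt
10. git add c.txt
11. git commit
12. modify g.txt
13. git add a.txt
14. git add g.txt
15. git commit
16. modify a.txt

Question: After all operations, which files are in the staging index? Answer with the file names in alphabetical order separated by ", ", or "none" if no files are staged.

Answer: none

Derivation:
After op 1 (modify g.txt): modified={g.txt} staged={none}
After op 2 (git add g.txt): modified={none} staged={g.txt}
After op 3 (modify f.txt): modified={f.txt} staged={g.txt}
After op 4 (git add f.txt): modified={none} staged={f.txt, g.txt}
After op 5 (modify g.txt): modified={g.txt} staged={f.txt, g.txt}
After op 6 (git reset g.txt): modified={g.txt} staged={f.txt}
After op 7 (git add g.txt): modified={none} staged={f.txt, g.txt}
After op 8 (modify a.txt): modified={a.txt} staged={f.txt, g.txt}
After op 9 (modify c.txt): modified={a.txt, c.txt} staged={f.txt, g.txt}
After op 10 (git add c.txt): modified={a.txt} staged={c.txt, f.txt, g.txt}
After op 11 (git commit): modified={a.txt} staged={none}
After op 12 (modify g.txt): modified={a.txt, g.txt} staged={none}
After op 13 (git add a.txt): modified={g.txt} staged={a.txt}
After op 14 (git add g.txt): modified={none} staged={a.txt, g.txt}
After op 15 (git commit): modified={none} staged={none}
After op 16 (modify a.txt): modified={a.txt} staged={none}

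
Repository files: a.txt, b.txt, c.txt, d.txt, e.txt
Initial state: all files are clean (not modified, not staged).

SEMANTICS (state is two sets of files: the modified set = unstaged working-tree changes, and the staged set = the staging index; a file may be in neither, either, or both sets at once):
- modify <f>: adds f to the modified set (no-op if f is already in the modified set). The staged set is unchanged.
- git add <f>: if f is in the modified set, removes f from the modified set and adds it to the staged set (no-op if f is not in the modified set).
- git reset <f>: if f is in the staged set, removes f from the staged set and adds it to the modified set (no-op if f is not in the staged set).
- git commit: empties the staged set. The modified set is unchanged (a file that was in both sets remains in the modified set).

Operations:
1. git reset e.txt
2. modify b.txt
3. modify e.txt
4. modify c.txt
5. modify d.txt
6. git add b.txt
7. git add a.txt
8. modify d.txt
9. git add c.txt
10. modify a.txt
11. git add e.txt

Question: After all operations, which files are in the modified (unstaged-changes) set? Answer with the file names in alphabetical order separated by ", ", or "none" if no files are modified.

After op 1 (git reset e.txt): modified={none} staged={none}
After op 2 (modify b.txt): modified={b.txt} staged={none}
After op 3 (modify e.txt): modified={b.txt, e.txt} staged={none}
After op 4 (modify c.txt): modified={b.txt, c.txt, e.txt} staged={none}
After op 5 (modify d.txt): modified={b.txt, c.txt, d.txt, e.txt} staged={none}
After op 6 (git add b.txt): modified={c.txt, d.txt, e.txt} staged={b.txt}
After op 7 (git add a.txt): modified={c.txt, d.txt, e.txt} staged={b.txt}
After op 8 (modify d.txt): modified={c.txt, d.txt, e.txt} staged={b.txt}
After op 9 (git add c.txt): modified={d.txt, e.txt} staged={b.txt, c.txt}
After op 10 (modify a.txt): modified={a.txt, d.txt, e.txt} staged={b.txt, c.txt}
After op 11 (git add e.txt): modified={a.txt, d.txt} staged={b.txt, c.txt, e.txt}

Answer: a.txt, d.txt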